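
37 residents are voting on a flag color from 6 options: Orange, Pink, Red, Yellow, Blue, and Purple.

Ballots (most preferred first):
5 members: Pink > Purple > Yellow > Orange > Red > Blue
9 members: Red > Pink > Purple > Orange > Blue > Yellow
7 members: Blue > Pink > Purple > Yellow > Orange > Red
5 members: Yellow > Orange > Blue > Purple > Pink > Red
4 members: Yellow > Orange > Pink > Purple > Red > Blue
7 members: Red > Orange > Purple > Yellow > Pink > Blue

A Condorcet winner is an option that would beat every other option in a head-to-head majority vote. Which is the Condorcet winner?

Pink

Pink vs Orange: 21–16
Pink vs Red: 21–16
Pink vs Yellow: 21–16
Pink vs Blue: 25–12
Pink vs Purple: 25–12
Pink beats every other option.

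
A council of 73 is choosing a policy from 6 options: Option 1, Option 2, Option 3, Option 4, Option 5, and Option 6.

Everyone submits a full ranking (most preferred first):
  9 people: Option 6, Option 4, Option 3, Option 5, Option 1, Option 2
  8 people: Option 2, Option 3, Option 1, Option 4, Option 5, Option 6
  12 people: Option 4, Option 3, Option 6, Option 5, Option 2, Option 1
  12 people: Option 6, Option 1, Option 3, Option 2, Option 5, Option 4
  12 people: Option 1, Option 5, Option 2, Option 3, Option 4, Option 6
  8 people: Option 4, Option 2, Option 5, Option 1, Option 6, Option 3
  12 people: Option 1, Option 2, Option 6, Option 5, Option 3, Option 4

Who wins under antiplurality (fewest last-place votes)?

Option 5

Last-place votes: Option 1 12, Option 2 9, Option 3 8, Option 4 24, Option 5 0, Option 6 20.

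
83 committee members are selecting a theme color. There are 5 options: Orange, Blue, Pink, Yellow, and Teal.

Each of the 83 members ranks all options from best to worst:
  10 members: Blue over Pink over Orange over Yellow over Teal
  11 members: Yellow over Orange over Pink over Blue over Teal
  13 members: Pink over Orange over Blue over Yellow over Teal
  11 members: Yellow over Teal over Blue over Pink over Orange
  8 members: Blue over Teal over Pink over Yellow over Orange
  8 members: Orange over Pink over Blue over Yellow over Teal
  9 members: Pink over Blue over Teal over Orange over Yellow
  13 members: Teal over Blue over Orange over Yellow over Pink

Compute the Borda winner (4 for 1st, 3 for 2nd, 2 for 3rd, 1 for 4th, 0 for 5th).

Blue

Orange: 10×2 + 11×3 + 13×3 + 11×0 + 8×0 + 8×4 + 9×1 + 13×2 = 159
Blue: 10×4 + 11×1 + 13×2 + 11×2 + 8×4 + 8×2 + 9×3 + 13×3 = 213
Pink: 10×3 + 11×2 + 13×4 + 11×1 + 8×2 + 8×3 + 9×4 + 13×0 = 191
Yellow: 10×1 + 11×4 + 13×1 + 11×4 + 8×1 + 8×1 + 9×0 + 13×1 = 140
Teal: 10×0 + 11×0 + 13×0 + 11×3 + 8×3 + 8×0 + 9×2 + 13×4 = 127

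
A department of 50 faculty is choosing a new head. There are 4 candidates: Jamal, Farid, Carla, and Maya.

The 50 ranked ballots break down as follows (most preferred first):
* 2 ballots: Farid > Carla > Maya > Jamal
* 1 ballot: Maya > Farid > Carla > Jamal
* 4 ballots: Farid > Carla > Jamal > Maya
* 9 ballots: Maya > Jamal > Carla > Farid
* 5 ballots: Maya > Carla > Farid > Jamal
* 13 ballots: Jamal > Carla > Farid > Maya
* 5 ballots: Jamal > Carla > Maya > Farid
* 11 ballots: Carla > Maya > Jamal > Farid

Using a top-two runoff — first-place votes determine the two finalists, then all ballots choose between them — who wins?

Round 1 first-place votes: Jamal 18, Farid 6, Carla 11, Maya 15. Jamal and Maya advance.
Runoff: Jamal is ranked above Maya on 22 ballots, Maya above Jamal on 28.

Maya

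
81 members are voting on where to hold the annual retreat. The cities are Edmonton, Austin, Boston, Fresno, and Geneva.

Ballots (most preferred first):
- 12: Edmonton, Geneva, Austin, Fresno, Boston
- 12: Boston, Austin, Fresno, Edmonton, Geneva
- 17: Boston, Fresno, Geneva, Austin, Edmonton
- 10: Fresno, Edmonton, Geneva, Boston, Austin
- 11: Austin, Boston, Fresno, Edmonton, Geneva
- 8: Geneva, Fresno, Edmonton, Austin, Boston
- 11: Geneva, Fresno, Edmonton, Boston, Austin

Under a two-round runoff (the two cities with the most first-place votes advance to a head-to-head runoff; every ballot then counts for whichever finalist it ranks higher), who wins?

Geneva

Round 1 first-place votes: Edmonton 12, Austin 11, Boston 29, Fresno 10, Geneva 19. Boston and Geneva advance.
Runoff: Boston is ranked above Geneva on 40 ballots, Geneva above Boston on 41.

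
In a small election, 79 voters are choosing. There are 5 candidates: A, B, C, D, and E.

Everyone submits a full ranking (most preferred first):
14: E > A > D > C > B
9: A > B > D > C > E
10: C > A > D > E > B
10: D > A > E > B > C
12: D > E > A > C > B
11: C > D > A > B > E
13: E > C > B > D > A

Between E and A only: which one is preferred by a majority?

A

E is ranked above A on 39 ballots; A above E on 40.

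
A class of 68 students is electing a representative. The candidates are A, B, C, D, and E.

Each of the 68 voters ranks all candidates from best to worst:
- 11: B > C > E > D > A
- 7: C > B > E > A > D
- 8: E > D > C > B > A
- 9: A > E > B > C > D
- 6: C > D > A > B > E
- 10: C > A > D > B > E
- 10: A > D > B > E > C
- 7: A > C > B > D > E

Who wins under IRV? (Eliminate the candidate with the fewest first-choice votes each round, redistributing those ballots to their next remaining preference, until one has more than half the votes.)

Round 1: A 26, B 11, C 23, D 0, E 8. D eliminated.
Round 2: A 26, B 11, C 23, E 8. E eliminated.
Round 3: A 26, B 11, C 31. B eliminated.
Round 4: A 26, C 42. C has a majority (≥35).

C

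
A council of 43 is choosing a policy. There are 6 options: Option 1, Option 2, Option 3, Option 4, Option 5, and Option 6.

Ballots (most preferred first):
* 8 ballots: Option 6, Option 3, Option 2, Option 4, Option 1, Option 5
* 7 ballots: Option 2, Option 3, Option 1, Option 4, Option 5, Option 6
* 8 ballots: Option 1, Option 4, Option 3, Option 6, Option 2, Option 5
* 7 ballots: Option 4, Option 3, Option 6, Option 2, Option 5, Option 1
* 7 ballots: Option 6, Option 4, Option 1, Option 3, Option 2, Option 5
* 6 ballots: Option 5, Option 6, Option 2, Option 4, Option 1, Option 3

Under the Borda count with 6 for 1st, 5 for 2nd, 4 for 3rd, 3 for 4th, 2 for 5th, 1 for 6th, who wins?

Option 1: 8×2 + 7×4 + 8×6 + 7×1 + 7×4 + 6×2 = 139
Option 2: 8×4 + 7×6 + 8×2 + 7×3 + 7×2 + 6×4 = 149
Option 3: 8×5 + 7×5 + 8×4 + 7×5 + 7×3 + 6×1 = 169
Option 4: 8×3 + 7×3 + 8×5 + 7×6 + 7×5 + 6×3 = 180
Option 5: 8×1 + 7×2 + 8×1 + 7×2 + 7×1 + 6×6 = 87
Option 6: 8×6 + 7×1 + 8×3 + 7×4 + 7×6 + 6×5 = 179

Option 4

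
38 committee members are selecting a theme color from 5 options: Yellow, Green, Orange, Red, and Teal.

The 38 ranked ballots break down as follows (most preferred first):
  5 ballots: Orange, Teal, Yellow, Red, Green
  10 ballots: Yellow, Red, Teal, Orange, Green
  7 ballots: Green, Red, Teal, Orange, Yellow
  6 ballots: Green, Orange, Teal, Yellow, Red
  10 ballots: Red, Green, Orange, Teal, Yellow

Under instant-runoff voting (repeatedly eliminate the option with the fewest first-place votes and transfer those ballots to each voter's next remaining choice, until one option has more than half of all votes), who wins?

Green

Round 1: Yellow 10, Green 13, Orange 5, Red 10, Teal 0. Teal eliminated.
Round 2: Yellow 10, Green 13, Orange 5, Red 10. Orange eliminated.
Round 3: Yellow 15, Green 13, Red 10. Red eliminated.
Round 4: Yellow 15, Green 23. Green has a majority (≥20).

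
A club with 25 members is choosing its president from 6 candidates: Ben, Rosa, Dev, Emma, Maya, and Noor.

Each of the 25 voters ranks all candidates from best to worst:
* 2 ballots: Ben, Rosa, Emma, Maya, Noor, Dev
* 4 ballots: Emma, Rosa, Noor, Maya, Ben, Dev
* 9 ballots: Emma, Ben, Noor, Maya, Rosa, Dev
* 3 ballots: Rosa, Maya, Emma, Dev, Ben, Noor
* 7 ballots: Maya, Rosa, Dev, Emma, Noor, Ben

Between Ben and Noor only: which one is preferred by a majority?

Ben

Ben is ranked above Noor on 14 ballots; Noor above Ben on 11.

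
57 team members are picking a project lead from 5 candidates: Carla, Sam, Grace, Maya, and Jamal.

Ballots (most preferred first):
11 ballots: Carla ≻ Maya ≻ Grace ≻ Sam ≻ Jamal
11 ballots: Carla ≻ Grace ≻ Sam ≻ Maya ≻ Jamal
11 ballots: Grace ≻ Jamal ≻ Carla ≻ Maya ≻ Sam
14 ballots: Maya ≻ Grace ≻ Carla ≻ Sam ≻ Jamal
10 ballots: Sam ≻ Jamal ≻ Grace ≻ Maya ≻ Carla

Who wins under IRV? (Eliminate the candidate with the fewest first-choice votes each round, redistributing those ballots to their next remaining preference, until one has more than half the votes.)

Grace

Round 1: Carla 22, Sam 10, Grace 11, Maya 14, Jamal 0. Jamal eliminated.
Round 2: Carla 22, Sam 10, Grace 11, Maya 14. Sam eliminated.
Round 3: Carla 22, Grace 21, Maya 14. Maya eliminated.
Round 4: Carla 22, Grace 35. Grace has a majority (≥29).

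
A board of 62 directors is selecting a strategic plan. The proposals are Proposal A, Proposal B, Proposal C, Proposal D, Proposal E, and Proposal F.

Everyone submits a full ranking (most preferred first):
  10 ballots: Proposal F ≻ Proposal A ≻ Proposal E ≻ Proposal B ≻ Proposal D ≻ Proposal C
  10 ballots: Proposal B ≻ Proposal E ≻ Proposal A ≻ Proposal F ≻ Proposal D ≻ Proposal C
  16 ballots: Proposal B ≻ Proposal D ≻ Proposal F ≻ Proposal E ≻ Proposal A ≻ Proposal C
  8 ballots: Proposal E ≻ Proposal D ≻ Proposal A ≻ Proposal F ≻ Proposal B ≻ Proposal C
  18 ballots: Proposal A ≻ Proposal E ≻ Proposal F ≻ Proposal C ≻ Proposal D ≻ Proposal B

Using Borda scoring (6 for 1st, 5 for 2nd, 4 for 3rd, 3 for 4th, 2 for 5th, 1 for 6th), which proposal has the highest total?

Proposal A: 10×5 + 10×4 + 16×2 + 8×4 + 18×6 = 262
Proposal B: 10×3 + 10×6 + 16×6 + 8×2 + 18×1 = 220
Proposal C: 10×1 + 10×1 + 16×1 + 8×1 + 18×3 = 98
Proposal D: 10×2 + 10×2 + 16×5 + 8×5 + 18×2 = 196
Proposal E: 10×4 + 10×5 + 16×3 + 8×6 + 18×5 = 276
Proposal F: 10×6 + 10×3 + 16×4 + 8×3 + 18×4 = 250

Proposal E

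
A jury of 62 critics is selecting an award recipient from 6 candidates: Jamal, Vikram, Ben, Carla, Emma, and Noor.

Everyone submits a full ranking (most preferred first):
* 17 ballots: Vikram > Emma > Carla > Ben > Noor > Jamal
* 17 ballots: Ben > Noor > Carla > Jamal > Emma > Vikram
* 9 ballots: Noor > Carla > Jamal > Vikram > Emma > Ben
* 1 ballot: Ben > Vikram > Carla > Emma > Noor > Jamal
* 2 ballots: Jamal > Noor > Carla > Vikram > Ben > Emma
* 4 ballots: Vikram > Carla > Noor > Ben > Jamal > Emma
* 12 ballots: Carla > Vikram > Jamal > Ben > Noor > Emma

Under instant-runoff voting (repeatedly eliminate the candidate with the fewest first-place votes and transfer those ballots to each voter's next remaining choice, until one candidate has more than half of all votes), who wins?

Carla

Round 1: Jamal 2, Vikram 21, Ben 18, Carla 12, Emma 0, Noor 9. Emma eliminated.
Round 2: Jamal 2, Vikram 21, Ben 18, Carla 12, Noor 9. Jamal eliminated.
Round 3: Vikram 21, Ben 18, Carla 12, Noor 11. Noor eliminated.
Round 4: Vikram 21, Ben 18, Carla 23. Ben eliminated.
Round 5: Vikram 22, Carla 40. Carla has a majority (≥32).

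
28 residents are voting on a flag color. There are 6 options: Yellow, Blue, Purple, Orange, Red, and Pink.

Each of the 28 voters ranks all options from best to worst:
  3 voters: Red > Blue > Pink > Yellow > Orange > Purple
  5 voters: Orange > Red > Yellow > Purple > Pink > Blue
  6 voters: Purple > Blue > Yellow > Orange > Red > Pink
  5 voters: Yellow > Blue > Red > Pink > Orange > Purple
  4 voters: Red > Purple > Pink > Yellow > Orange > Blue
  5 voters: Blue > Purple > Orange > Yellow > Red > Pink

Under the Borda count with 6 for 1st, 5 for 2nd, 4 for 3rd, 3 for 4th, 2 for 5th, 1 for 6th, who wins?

Yellow

Yellow: 3×3 + 5×4 + 6×4 + 5×6 + 4×3 + 5×3 = 110
Blue: 3×5 + 5×1 + 6×5 + 5×5 + 4×1 + 5×6 = 109
Purple: 3×1 + 5×3 + 6×6 + 5×1 + 4×5 + 5×5 = 104
Orange: 3×2 + 5×6 + 6×3 + 5×2 + 4×2 + 5×4 = 92
Red: 3×6 + 5×5 + 6×2 + 5×4 + 4×6 + 5×2 = 109
Pink: 3×4 + 5×2 + 6×1 + 5×3 + 4×4 + 5×1 = 64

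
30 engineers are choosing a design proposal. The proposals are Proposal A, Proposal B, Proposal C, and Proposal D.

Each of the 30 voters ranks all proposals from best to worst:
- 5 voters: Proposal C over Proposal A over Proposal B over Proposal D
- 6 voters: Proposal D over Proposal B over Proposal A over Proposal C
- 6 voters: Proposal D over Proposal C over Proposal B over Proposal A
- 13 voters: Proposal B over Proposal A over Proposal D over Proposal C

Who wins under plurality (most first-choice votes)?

Proposal B

First-place votes: Proposal A 0, Proposal B 13, Proposal C 5, Proposal D 12.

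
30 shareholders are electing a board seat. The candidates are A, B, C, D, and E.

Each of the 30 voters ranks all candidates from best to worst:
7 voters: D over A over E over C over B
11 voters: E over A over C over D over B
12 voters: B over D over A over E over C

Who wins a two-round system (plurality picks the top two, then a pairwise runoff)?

E

Round 1 first-place votes: A 0, B 12, C 0, D 7, E 11. B and E advance.
Runoff: B is ranked above E on 12 ballots, E above B on 18.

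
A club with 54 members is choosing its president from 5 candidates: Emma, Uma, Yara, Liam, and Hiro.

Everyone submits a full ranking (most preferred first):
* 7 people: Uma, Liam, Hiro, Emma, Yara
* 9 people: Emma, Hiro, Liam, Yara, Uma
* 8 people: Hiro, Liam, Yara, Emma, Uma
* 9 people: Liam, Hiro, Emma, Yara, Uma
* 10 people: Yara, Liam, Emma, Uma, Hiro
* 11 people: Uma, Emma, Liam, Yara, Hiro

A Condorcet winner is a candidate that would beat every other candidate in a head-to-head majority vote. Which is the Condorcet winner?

Liam

Liam vs Emma: 34–20
Liam vs Uma: 36–18
Liam vs Yara: 44–10
Liam vs Hiro: 37–17
Liam beats every other candidate.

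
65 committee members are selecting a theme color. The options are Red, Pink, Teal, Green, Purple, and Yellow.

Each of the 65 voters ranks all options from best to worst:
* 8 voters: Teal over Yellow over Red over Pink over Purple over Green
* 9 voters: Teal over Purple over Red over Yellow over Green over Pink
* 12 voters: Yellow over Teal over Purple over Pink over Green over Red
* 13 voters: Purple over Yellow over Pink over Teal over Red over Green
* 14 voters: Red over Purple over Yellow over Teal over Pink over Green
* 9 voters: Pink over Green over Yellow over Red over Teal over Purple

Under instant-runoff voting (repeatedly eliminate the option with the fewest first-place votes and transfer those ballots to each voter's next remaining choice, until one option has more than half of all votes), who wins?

Round 1: Red 14, Pink 9, Teal 17, Green 0, Purple 13, Yellow 12. Green eliminated.
Round 2: Red 14, Pink 9, Teal 17, Purple 13, Yellow 12. Pink eliminated.
Round 3: Red 14, Teal 17, Purple 13, Yellow 21. Purple eliminated.
Round 4: Red 14, Teal 17, Yellow 34. Yellow has a majority (≥33).

Yellow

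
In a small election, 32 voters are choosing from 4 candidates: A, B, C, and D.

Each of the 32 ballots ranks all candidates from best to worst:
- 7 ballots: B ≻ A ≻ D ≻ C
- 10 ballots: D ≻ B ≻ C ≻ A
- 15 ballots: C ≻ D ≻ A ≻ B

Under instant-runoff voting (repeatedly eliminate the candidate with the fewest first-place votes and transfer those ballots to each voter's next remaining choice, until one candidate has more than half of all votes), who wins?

D

Round 1: A 0, B 7, C 15, D 10. A eliminated.
Round 2: B 7, C 15, D 10. B eliminated.
Round 3: C 15, D 17. D has a majority (≥17).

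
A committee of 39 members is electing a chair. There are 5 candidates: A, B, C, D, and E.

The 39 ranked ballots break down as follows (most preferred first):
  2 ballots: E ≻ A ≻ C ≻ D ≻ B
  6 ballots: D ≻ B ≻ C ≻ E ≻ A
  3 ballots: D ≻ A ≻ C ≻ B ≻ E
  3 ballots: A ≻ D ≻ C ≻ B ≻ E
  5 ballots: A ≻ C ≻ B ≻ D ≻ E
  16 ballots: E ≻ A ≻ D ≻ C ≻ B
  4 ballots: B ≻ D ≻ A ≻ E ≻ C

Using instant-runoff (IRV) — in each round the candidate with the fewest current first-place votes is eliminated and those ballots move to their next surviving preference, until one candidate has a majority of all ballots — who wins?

D

Round 1: A 8, B 4, C 0, D 9, E 18. C eliminated.
Round 2: A 8, B 4, D 9, E 18. B eliminated.
Round 3: A 8, D 13, E 18. A eliminated.
Round 4: D 21, E 18. D has a majority (≥20).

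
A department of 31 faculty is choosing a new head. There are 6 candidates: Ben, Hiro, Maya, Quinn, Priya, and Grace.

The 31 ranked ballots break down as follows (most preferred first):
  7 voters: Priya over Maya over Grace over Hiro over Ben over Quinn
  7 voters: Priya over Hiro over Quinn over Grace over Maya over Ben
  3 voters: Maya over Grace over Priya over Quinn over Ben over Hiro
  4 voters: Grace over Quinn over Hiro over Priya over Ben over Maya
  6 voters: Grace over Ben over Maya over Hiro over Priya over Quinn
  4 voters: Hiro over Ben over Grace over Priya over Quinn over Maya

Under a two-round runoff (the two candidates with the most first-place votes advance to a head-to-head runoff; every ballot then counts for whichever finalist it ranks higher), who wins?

Grace

Round 1 first-place votes: Ben 0, Hiro 4, Maya 3, Quinn 0, Priya 14, Grace 10. Priya and Grace advance.
Runoff: Priya is ranked above Grace on 14 ballots, Grace above Priya on 17.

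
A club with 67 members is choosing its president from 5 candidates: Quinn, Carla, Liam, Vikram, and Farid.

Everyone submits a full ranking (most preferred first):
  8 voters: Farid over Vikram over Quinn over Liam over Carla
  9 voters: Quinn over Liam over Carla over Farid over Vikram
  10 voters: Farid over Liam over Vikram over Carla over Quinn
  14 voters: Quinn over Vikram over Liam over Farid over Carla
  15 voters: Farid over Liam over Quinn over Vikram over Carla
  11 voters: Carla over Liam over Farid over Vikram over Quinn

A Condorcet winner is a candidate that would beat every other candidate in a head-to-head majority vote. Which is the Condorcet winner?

Liam vs Quinn: 36–31
Liam vs Carla: 56–11
Liam vs Vikram: 45–22
Liam vs Farid: 34–33
Liam beats every other candidate.

Liam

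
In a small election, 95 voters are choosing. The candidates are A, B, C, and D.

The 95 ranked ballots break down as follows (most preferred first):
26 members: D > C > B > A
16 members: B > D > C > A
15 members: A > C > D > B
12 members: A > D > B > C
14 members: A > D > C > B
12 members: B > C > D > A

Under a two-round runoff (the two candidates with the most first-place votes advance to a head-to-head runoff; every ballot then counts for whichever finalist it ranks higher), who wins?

Round 1 first-place votes: A 41, B 28, C 0, D 26. A and B advance.
Runoff: A is ranked above B on 41 ballots, B above A on 54.

B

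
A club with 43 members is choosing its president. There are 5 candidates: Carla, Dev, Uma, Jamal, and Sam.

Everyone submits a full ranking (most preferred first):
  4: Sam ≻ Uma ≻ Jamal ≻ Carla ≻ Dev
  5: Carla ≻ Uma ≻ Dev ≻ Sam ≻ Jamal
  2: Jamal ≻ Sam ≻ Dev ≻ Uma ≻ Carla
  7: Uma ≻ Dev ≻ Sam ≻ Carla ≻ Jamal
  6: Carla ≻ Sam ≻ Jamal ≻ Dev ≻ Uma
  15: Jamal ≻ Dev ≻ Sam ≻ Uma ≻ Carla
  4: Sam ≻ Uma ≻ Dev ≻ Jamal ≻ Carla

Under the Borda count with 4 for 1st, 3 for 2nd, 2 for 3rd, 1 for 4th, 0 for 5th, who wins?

Carla: 4×1 + 5×4 + 2×0 + 7×1 + 6×4 + 15×0 + 4×0 = 55
Dev: 4×0 + 5×2 + 2×2 + 7×3 + 6×1 + 15×3 + 4×2 = 94
Uma: 4×3 + 5×3 + 2×1 + 7×4 + 6×0 + 15×1 + 4×3 = 84
Jamal: 4×2 + 5×0 + 2×4 + 7×0 + 6×2 + 15×4 + 4×1 = 92
Sam: 4×4 + 5×1 + 2×3 + 7×2 + 6×3 + 15×2 + 4×4 = 105

Sam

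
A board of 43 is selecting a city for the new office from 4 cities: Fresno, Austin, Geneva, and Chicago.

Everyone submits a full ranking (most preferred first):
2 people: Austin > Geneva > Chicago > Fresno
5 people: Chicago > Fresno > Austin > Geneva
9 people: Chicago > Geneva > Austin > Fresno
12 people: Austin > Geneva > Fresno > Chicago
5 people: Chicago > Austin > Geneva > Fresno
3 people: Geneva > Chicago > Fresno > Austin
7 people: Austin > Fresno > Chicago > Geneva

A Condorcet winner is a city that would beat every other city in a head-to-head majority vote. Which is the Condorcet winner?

Chicago

Chicago vs Fresno: 24–19
Chicago vs Austin: 22–21
Chicago vs Geneva: 26–17
Chicago beats every other city.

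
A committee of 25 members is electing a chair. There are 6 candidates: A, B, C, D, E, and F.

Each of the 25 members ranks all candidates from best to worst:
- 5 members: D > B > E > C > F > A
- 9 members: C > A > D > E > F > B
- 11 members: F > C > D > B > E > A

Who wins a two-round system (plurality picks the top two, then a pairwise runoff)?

Round 1 first-place votes: A 0, B 0, C 9, D 5, E 0, F 11. F and C advance.
Runoff: F is ranked above C on 11 ballots, C above F on 14.

C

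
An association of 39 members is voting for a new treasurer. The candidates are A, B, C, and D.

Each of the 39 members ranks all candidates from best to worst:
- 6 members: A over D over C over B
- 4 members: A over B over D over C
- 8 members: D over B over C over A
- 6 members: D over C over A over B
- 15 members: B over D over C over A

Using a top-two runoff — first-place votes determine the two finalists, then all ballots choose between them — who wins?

D

Round 1 first-place votes: A 10, B 15, C 0, D 14. B and D advance.
Runoff: B is ranked above D on 19 ballots, D above B on 20.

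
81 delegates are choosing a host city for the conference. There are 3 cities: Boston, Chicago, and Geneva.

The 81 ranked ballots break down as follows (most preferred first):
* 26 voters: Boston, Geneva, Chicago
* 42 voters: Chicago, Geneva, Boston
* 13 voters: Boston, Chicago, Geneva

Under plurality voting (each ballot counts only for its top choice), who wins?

First-place votes: Boston 39, Chicago 42, Geneva 0.

Chicago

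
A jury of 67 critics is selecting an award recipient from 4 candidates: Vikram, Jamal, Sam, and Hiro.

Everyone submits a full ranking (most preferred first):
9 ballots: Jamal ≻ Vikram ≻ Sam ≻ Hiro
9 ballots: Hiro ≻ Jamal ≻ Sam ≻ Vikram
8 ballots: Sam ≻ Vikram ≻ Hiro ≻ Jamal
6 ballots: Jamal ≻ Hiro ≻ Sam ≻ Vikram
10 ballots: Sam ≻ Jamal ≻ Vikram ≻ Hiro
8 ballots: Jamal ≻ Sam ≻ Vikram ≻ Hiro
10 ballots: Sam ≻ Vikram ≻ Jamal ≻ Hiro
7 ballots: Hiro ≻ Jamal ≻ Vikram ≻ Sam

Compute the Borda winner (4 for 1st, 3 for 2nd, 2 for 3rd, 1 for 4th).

Vikram: 9×3 + 9×1 + 8×3 + 6×1 + 10×2 + 8×2 + 10×3 + 7×2 = 146
Jamal: 9×4 + 9×3 + 8×1 + 6×4 + 10×3 + 8×4 + 10×2 + 7×3 = 198
Sam: 9×2 + 9×2 + 8×4 + 6×2 + 10×4 + 8×3 + 10×4 + 7×1 = 191
Hiro: 9×1 + 9×4 + 8×2 + 6×3 + 10×1 + 8×1 + 10×1 + 7×4 = 135

Jamal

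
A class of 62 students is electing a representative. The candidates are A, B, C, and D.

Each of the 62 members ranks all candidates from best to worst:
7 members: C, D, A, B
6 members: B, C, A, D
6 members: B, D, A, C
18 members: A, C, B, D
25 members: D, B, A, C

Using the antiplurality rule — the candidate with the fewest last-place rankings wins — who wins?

A

Last-place votes: A 0, B 7, C 31, D 24.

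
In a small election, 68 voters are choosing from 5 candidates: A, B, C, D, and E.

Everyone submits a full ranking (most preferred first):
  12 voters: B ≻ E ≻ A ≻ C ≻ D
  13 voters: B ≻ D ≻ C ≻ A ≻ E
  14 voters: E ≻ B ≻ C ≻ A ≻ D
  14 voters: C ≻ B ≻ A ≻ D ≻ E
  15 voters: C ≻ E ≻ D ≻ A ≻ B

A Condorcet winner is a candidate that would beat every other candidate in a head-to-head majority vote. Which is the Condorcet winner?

B vs A: 53–15
B vs C: 39–29
B vs D: 53–15
B vs E: 39–29
B beats every other candidate.

B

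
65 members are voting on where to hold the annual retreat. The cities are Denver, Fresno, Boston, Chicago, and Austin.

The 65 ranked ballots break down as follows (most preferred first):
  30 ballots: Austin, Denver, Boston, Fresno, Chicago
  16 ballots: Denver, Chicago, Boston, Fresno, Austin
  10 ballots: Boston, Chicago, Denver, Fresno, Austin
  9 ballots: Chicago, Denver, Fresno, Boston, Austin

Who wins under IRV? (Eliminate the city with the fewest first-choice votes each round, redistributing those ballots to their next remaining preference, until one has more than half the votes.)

Denver

Round 1: Denver 16, Fresno 0, Boston 10, Chicago 9, Austin 30. Fresno eliminated.
Round 2: Denver 16, Boston 10, Chicago 9, Austin 30. Chicago eliminated.
Round 3: Denver 25, Boston 10, Austin 30. Boston eliminated.
Round 4: Denver 35, Austin 30. Denver has a majority (≥33).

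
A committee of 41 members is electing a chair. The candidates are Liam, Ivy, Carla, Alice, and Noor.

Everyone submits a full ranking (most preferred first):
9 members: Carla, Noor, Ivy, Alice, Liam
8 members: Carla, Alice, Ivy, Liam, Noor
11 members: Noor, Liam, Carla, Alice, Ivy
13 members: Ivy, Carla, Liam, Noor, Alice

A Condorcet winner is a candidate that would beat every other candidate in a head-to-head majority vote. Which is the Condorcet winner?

Carla vs Liam: 30–11
Carla vs Ivy: 28–13
Carla vs Alice: 41–0
Carla vs Noor: 30–11
Carla beats every other candidate.

Carla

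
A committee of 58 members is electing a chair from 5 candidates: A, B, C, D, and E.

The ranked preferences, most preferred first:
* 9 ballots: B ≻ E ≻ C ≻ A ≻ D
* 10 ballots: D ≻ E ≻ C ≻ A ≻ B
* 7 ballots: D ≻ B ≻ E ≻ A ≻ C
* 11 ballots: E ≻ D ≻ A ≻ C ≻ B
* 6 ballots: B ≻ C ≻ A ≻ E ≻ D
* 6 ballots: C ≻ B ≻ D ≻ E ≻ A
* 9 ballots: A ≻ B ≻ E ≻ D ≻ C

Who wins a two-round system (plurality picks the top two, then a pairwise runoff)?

B

Round 1 first-place votes: A 9, B 15, C 6, D 17, E 11. D and B advance.
Runoff: D is ranked above B on 28 ballots, B above D on 30.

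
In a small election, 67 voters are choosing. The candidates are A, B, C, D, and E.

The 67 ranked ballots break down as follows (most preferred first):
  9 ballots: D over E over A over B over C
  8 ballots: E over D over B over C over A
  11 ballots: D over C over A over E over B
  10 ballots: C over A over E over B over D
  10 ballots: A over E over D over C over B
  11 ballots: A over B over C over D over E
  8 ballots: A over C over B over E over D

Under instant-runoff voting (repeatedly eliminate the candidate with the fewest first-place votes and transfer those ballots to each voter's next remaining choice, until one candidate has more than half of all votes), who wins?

Round 1: A 29, B 0, C 10, D 20, E 8. B eliminated.
Round 2: A 29, C 10, D 20, E 8. E eliminated.
Round 3: A 29, C 10, D 28. C eliminated.
Round 4: A 39, D 28. A has a majority (≥34).

A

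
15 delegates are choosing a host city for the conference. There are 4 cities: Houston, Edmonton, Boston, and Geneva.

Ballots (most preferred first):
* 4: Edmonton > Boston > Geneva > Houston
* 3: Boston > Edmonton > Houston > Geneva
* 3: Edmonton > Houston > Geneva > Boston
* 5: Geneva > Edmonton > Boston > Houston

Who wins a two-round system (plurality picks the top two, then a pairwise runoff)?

Round 1 first-place votes: Houston 0, Edmonton 7, Boston 3, Geneva 5. Edmonton and Geneva advance.
Runoff: Edmonton is ranked above Geneva on 10 ballots, Geneva above Edmonton on 5.

Edmonton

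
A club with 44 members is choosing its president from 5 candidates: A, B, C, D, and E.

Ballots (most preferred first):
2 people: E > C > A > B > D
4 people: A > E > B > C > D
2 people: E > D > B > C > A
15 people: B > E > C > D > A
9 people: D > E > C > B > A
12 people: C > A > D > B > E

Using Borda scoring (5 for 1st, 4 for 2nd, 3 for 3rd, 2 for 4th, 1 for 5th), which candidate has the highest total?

A: 2×3 + 4×5 + 2×1 + 15×1 + 9×1 + 12×4 = 100
B: 2×2 + 4×3 + 2×3 + 15×5 + 9×2 + 12×2 = 139
C: 2×4 + 4×2 + 2×2 + 15×3 + 9×3 + 12×5 = 152
D: 2×1 + 4×1 + 2×4 + 15×2 + 9×5 + 12×3 = 125
E: 2×5 + 4×4 + 2×5 + 15×4 + 9×4 + 12×1 = 144

C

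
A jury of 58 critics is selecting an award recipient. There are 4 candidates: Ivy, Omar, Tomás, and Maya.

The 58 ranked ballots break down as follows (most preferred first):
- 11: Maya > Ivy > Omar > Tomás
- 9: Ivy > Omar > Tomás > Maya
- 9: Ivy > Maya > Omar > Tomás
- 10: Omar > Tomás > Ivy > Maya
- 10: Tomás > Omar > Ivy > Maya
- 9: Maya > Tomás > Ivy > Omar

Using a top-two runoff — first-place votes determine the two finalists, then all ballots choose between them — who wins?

Ivy

Round 1 first-place votes: Ivy 18, Omar 10, Tomás 10, Maya 20. Maya and Ivy advance.
Runoff: Maya is ranked above Ivy on 20 ballots, Ivy above Maya on 38.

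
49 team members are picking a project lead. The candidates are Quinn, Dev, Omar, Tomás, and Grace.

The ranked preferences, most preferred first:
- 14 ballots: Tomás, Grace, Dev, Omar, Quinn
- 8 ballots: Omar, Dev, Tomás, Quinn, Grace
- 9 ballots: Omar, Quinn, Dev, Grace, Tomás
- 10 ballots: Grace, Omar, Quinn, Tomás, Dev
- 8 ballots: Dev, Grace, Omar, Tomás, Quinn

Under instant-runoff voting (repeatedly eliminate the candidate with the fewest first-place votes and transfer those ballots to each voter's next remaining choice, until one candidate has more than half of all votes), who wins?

Round 1: Quinn 0, Dev 8, Omar 17, Tomás 14, Grace 10. Quinn eliminated.
Round 2: Dev 8, Omar 17, Tomás 14, Grace 10. Dev eliminated.
Round 3: Omar 17, Tomás 14, Grace 18. Tomás eliminated.
Round 4: Omar 17, Grace 32. Grace has a majority (≥25).

Grace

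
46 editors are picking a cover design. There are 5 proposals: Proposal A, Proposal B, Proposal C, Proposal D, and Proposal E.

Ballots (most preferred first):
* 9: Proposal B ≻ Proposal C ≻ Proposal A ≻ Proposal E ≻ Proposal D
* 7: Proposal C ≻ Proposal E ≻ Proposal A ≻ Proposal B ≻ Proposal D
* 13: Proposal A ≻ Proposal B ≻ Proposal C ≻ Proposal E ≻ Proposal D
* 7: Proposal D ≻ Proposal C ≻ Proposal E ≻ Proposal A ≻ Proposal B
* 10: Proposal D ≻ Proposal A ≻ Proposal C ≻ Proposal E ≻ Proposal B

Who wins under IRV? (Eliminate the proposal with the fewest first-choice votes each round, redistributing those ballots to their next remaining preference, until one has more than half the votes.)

Proposal A

Round 1: Proposal A 13, Proposal B 9, Proposal C 7, Proposal D 17, Proposal E 0. Proposal E eliminated.
Round 2: Proposal A 13, Proposal B 9, Proposal C 7, Proposal D 17. Proposal C eliminated.
Round 3: Proposal A 20, Proposal B 9, Proposal D 17. Proposal B eliminated.
Round 4: Proposal A 29, Proposal D 17. Proposal A has a majority (≥24).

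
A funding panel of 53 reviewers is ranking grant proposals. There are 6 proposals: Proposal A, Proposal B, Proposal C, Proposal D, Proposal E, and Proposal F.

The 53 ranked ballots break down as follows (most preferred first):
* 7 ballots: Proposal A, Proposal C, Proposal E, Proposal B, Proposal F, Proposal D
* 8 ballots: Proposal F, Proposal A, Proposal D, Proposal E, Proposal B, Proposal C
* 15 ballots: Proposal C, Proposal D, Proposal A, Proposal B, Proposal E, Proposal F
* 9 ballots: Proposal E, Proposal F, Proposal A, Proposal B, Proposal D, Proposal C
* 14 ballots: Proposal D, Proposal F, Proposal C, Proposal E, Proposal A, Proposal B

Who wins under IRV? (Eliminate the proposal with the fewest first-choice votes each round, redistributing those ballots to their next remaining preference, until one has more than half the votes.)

Round 1: Proposal A 7, Proposal B 0, Proposal C 15, Proposal D 14, Proposal E 9, Proposal F 8. Proposal B eliminated.
Round 2: Proposal A 7, Proposal C 15, Proposal D 14, Proposal E 9, Proposal F 8. Proposal A eliminated.
Round 3: Proposal C 22, Proposal D 14, Proposal E 9, Proposal F 8. Proposal F eliminated.
Round 4: Proposal C 22, Proposal D 22, Proposal E 9. Proposal E eliminated.
Round 5: Proposal C 22, Proposal D 31. Proposal D has a majority (≥27).

Proposal D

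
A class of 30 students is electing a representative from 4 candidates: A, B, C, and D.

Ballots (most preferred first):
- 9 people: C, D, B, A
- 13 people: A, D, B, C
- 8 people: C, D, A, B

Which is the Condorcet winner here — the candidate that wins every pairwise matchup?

C

C vs A: 17–13
C vs B: 17–13
C vs D: 17–13
C beats every other candidate.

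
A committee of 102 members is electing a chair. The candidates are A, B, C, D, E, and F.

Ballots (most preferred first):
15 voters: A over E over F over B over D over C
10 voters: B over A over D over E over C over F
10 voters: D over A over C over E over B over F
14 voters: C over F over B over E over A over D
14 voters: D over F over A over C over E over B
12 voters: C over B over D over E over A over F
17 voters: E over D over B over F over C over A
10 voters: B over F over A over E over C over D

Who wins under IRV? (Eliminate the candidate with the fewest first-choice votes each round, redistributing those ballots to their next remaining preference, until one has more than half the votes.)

Round 1: A 15, B 20, C 26, D 24, E 17, F 0. F eliminated.
Round 2: A 15, B 20, C 26, D 24, E 17. A eliminated.
Round 3: B 20, C 26, D 24, E 32. B eliminated.
Round 4: C 26, D 34, E 42. C eliminated.
Round 5: D 46, E 56. E has a majority (≥52).

E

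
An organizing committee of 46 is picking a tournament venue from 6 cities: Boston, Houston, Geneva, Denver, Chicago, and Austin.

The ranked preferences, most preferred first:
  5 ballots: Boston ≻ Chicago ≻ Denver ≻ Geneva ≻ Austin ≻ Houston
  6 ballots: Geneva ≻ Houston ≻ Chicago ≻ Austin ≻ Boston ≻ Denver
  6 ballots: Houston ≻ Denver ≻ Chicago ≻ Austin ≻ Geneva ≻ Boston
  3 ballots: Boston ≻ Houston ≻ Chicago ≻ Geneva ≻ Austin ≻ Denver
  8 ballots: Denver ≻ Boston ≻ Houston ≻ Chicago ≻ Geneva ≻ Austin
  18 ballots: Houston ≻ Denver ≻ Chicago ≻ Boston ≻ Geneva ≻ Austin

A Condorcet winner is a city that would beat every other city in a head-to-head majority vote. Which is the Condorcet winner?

Houston

Houston vs Boston: 30–16
Houston vs Geneva: 35–11
Houston vs Denver: 33–13
Houston vs Chicago: 41–5
Houston vs Austin: 41–5
Houston beats every other city.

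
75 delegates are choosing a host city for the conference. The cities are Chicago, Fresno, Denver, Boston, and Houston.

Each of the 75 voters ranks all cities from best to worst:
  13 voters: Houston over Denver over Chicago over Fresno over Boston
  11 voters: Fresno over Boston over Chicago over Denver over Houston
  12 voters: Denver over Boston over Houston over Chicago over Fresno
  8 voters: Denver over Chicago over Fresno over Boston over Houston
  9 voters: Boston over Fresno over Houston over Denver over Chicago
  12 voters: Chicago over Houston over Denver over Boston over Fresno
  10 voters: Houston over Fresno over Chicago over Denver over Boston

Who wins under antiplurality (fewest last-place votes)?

Denver

Last-place votes: Chicago 9, Fresno 24, Denver 0, Boston 23, Houston 19.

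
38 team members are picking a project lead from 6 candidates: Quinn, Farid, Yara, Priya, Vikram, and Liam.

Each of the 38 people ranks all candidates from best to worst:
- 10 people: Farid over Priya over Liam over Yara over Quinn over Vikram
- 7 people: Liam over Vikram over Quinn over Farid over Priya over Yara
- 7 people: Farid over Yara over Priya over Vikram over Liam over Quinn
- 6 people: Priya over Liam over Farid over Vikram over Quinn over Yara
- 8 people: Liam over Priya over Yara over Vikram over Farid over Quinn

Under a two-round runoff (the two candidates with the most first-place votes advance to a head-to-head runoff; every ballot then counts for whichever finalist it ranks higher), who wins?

Liam

Round 1 first-place votes: Quinn 0, Farid 17, Yara 0, Priya 6, Vikram 0, Liam 15. Farid and Liam advance.
Runoff: Farid is ranked above Liam on 17 ballots, Liam above Farid on 21.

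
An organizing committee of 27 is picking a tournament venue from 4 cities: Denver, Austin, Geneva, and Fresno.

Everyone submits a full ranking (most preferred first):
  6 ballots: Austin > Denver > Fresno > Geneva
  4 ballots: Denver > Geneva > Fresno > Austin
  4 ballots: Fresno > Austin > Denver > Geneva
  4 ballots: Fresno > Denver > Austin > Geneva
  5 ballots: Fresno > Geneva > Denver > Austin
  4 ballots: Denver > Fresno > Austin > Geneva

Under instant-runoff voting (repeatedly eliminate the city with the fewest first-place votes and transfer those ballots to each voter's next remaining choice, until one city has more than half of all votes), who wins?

Denver

Round 1: Denver 8, Austin 6, Geneva 0, Fresno 13. Geneva eliminated.
Round 2: Denver 8, Austin 6, Fresno 13. Austin eliminated.
Round 3: Denver 14, Fresno 13. Denver has a majority (≥14).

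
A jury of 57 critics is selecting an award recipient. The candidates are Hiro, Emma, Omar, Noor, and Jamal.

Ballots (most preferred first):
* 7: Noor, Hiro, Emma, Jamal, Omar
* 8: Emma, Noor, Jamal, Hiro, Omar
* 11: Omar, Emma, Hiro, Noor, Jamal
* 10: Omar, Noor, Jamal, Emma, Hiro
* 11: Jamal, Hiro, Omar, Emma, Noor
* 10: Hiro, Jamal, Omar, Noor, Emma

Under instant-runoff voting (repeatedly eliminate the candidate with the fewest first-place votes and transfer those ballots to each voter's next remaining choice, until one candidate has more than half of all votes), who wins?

Jamal

Round 1: Hiro 10, Emma 8, Omar 21, Noor 7, Jamal 11. Noor eliminated.
Round 2: Hiro 17, Emma 8, Omar 21, Jamal 11. Emma eliminated.
Round 3: Hiro 17, Omar 21, Jamal 19. Hiro eliminated.
Round 4: Omar 21, Jamal 36. Jamal has a majority (≥29).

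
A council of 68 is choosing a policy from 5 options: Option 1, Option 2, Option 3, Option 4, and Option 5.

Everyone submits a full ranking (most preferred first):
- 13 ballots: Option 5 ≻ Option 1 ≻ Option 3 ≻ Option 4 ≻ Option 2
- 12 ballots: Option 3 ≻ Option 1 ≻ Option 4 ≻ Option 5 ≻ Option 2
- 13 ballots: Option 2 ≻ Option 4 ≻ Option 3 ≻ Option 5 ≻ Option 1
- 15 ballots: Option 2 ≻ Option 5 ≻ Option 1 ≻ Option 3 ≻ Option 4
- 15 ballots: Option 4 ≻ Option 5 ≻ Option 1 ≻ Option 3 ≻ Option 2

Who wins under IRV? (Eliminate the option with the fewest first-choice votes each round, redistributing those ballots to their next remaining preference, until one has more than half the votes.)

Round 1: Option 1 0, Option 2 28, Option 3 12, Option 4 15, Option 5 13. Option 1 eliminated.
Round 2: Option 2 28, Option 3 12, Option 4 15, Option 5 13. Option 3 eliminated.
Round 3: Option 2 28, Option 4 27, Option 5 13. Option 5 eliminated.
Round 4: Option 2 28, Option 4 40. Option 4 has a majority (≥35).

Option 4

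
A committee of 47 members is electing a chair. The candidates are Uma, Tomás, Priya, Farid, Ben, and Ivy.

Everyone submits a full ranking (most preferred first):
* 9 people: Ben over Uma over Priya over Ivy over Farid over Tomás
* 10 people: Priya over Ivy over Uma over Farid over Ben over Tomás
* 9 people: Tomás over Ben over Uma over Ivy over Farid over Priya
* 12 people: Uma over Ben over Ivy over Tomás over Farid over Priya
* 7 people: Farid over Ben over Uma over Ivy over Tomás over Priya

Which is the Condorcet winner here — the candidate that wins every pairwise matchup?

Ben vs Uma: 25–22
Ben vs Tomás: 38–9
Ben vs Priya: 37–10
Ben vs Farid: 30–17
Ben vs Ivy: 37–10
Ben beats every other candidate.

Ben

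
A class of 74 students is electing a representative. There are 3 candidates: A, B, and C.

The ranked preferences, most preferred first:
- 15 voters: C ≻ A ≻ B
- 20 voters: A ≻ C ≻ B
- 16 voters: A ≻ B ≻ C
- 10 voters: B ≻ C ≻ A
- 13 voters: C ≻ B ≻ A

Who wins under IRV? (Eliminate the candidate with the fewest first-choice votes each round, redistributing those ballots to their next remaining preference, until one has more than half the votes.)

C

Round 1: A 36, B 10, C 28. B eliminated.
Round 2: A 36, C 38. C has a majority (≥38).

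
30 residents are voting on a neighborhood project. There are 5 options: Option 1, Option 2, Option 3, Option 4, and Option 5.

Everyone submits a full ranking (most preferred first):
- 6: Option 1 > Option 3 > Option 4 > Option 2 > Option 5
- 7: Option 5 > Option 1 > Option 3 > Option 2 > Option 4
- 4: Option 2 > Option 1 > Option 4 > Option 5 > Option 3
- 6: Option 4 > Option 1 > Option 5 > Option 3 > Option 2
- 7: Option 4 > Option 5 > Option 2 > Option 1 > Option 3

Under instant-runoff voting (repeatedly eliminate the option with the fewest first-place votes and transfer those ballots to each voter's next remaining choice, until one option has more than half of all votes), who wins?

Round 1: Option 1 6, Option 2 4, Option 3 0, Option 4 13, Option 5 7. Option 3 eliminated.
Round 2: Option 1 6, Option 2 4, Option 4 13, Option 5 7. Option 2 eliminated.
Round 3: Option 1 10, Option 4 13, Option 5 7. Option 5 eliminated.
Round 4: Option 1 17, Option 4 13. Option 1 has a majority (≥16).

Option 1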